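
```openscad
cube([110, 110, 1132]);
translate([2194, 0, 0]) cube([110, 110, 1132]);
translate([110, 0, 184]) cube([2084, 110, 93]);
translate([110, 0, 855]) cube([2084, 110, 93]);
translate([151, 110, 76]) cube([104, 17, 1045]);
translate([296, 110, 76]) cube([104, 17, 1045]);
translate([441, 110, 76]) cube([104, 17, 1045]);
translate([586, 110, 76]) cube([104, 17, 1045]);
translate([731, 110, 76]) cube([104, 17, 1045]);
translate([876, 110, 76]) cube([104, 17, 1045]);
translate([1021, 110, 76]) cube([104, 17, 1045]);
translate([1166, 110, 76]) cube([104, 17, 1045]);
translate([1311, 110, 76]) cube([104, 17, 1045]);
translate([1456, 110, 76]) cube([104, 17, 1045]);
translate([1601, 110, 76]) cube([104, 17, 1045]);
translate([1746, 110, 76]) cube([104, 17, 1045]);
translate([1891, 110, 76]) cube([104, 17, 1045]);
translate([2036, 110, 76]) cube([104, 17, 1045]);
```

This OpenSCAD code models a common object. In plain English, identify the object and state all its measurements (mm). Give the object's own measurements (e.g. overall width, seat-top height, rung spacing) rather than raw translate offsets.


A fence section. Two 110×110 mm posts, 1132 mm tall, stand on the floor with a clear span of 2084 mm between their inner faces. Two horizontal rails of 110×93 mm section span the gap between the posts with their undersides at z = 184 mm and z = 855 mm, flush with the posts' −y face. 14 pickets, each 104 mm wide, 17 mm thick and 1045 mm tall, are fixed to the +y face of the rails with their bottoms at z = 76 mm, spaced across the span with a 41 mm gap after the −x post and between neighbouring pickets, with 54 mm left before the +x post.


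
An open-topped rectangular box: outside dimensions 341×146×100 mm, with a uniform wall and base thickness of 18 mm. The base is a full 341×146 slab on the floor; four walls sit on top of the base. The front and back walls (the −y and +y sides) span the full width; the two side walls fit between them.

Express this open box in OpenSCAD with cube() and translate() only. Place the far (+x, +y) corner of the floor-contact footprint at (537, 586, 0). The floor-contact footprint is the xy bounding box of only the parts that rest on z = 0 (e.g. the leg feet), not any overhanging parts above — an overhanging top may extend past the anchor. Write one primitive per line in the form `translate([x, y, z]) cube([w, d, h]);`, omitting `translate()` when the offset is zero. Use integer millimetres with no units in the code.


translate([196, 440, 0]) cube([341, 146, 18]);
translate([196, 440, 18]) cube([341, 18, 82]);
translate([196, 568, 18]) cube([341, 18, 82]);
translate([196, 458, 18]) cube([18, 110, 82]);
translate([519, 458, 18]) cube([18, 110, 82]);


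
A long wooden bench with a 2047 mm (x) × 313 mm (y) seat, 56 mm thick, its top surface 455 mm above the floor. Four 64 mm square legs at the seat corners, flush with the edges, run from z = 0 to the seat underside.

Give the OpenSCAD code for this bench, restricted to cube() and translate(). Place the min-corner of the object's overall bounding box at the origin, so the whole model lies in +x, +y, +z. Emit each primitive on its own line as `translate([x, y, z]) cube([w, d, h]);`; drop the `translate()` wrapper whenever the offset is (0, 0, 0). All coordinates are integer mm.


// leg_h = 455 − 56 = 399
translate([0, 0, 399]) cube([2047, 313, 56]);
cube([64, 64, 399]);
translate([0, 249, 0]) cube([64, 64, 399]);
translate([1983, 0, 0]) cube([64, 64, 399]);
translate([1983, 249, 0]) cube([64, 64, 399]);


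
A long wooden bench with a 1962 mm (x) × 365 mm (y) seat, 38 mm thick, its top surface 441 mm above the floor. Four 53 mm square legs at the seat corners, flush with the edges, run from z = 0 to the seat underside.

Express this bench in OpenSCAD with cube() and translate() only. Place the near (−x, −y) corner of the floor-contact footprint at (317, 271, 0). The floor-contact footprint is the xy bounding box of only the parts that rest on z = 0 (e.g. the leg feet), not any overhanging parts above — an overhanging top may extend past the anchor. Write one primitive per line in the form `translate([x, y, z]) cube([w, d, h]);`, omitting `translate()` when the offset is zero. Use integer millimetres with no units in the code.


translate([317, 271, 403]) cube([1962, 365, 38]);
translate([317, 271, 0]) cube([53, 53, 403]);
translate([317, 583, 0]) cube([53, 53, 403]);
translate([2226, 271, 0]) cube([53, 53, 403]);
translate([2226, 583, 0]) cube([53, 53, 403]);


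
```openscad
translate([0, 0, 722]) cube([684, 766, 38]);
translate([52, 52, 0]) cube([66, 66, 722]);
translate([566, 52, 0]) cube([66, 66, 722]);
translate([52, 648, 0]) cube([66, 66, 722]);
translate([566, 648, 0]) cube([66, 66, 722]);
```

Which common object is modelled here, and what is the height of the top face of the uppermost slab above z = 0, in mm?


A table. The table height is 760 mm.

A 684×766×38 slab sits at z = 722 on four 66 mm square posts — a table. The top surface is at 722 + 38 = 760 mm.


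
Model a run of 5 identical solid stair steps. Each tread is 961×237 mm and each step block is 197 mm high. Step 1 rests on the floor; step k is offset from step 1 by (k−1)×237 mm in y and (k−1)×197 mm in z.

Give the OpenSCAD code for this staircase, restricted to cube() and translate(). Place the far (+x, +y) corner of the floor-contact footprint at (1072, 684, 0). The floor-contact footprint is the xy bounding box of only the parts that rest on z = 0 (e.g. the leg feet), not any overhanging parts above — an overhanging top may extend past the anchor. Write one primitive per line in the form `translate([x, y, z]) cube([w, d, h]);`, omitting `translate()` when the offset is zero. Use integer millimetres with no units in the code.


translate([111, 447, 0]) cube([961, 237, 197]);
translate([111, 684, 197]) cube([961, 237, 197]);
translate([111, 921, 394]) cube([961, 237, 197]);
translate([111, 1158, 591]) cube([961, 237, 197]);
translate([111, 1395, 788]) cube([961, 237, 197]);


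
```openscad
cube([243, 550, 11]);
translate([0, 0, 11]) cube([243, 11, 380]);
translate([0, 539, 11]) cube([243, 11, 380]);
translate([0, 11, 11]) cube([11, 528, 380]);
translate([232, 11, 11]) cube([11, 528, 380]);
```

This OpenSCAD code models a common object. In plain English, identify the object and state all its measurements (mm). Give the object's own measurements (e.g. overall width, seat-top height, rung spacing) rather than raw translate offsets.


An open-topped rectangular box: outside dimensions 243×550×391 mm, with a uniform wall and base thickness of 11 mm. The base is a full 243×550 slab on the floor; four walls sit on top of the base. The front and back walls (the −y and +y sides) span the full width; the two side walls fit between them.


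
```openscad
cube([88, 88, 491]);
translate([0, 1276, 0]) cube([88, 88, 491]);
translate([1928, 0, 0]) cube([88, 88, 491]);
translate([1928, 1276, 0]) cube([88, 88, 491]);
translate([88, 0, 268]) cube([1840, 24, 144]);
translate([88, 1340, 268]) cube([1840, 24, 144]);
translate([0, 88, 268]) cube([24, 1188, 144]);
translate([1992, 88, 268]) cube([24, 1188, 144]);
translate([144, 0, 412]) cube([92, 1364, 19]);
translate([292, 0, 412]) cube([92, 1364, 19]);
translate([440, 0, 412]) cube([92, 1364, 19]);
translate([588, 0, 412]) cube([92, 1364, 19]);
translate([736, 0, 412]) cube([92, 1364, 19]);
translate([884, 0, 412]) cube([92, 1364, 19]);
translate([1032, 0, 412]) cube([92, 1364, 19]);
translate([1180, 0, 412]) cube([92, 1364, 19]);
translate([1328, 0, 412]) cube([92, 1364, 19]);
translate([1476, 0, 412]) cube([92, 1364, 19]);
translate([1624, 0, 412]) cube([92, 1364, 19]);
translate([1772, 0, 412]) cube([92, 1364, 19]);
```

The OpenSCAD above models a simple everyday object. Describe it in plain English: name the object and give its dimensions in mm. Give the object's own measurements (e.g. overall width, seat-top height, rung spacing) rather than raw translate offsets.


A bed frame 2016 mm long (x) by 1364 mm wide (y). Four 88×88 mm corner posts, 491 mm tall, at the corners of the footprint. Four rails of 24 mm thickness and 144 mm height run between adjacent posts with their undersides at z = 268 mm, their outer faces flush with the outside of the frame (the two x-running rails run between the posts' inner faces; the two y-running rails run between the posts' inner faces). 12 slats, each 92 mm wide (x) and 19 mm thick, lie across the top of the two x-running rails, running the full 1364 mm width of the frame in y; along x they sit between the end posts with a 56 mm gap after the −x posts and between neighbouring slats, leaving 64 mm before the +x posts.


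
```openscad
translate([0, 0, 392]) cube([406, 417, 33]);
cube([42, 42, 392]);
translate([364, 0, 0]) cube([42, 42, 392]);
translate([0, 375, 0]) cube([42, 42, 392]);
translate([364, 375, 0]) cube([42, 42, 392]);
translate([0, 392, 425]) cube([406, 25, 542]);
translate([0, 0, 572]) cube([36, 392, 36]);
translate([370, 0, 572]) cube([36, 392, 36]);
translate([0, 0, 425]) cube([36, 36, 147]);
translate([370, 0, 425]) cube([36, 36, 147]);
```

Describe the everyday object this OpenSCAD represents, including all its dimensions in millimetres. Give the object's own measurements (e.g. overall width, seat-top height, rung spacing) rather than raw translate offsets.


A chair. The seat is a 406×417×33 mm slab with its top at z = 425 mm, on four 42×42 mm corner legs (flush with the seat edges, standing on z = 0). A flat backrest 25 mm thick, 542 mm tall, spans the full seat width and rises from the seat top along its +y edge, rear face flush with the rear of the seat. Two armrests of 36×36 mm section run along each side from the seat's front edge to the front of the backrest, top faces 183 mm above the seat top and outer faces flush with the seat's x-edges; a 36×36 mm post under the front of each armrest stands on the seat at the front corner.


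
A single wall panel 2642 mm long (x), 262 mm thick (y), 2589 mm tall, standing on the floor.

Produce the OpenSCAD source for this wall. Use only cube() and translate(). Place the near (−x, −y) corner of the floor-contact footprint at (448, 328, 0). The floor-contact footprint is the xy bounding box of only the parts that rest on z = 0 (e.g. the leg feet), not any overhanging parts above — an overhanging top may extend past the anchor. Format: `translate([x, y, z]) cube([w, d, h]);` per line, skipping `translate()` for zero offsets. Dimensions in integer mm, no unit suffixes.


translate([448, 328, 0]) cube([2642, 262, 2589]);


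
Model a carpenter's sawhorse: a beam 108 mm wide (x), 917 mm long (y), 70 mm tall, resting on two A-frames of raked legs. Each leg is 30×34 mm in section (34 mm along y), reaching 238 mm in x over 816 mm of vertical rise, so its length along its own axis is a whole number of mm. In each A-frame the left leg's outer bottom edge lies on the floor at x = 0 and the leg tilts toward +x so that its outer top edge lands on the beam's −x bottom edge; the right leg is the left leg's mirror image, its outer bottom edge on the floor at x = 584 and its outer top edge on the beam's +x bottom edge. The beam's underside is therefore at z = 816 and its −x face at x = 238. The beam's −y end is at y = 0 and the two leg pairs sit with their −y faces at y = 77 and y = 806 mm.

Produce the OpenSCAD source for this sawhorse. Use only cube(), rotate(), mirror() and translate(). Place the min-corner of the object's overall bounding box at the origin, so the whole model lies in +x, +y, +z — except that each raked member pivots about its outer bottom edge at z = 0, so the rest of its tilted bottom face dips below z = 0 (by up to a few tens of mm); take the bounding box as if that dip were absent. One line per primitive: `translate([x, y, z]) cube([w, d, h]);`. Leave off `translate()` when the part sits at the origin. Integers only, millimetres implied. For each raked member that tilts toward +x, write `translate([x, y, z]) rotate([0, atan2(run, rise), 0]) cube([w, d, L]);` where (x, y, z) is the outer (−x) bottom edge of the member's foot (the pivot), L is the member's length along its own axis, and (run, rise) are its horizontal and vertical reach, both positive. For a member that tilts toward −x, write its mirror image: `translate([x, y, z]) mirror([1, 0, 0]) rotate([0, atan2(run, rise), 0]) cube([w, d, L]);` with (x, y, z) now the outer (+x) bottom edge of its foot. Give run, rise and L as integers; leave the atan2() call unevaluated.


translate([238, 0, 816]) cube([108, 917, 70]);
translate([0, 77, 0]) rotate([0, atan2(238, 816), 0]) cube([30, 34, 850]);
translate([584, 77, 0]) mirror([1, 0, 0]) rotate([0, atan2(238, 816), 0]) cube([30, 34, 850]);
translate([0, 806, 0]) rotate([0, atan2(238, 816), 0]) cube([30, 34, 850]);
translate([584, 806, 0]) mirror([1, 0, 0]) rotate([0, atan2(238, 816), 0]) cube([30, 34, 850]);


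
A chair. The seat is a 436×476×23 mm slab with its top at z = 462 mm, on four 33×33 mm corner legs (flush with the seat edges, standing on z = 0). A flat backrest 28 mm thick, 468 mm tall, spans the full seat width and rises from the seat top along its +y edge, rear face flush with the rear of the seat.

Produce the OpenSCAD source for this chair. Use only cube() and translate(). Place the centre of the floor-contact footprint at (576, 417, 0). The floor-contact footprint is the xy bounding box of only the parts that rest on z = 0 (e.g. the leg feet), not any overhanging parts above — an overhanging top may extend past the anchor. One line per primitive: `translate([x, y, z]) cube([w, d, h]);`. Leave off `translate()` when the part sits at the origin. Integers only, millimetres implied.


translate([358, 179, 439]) cube([436, 476, 23]);
translate([358, 179, 0]) cube([33, 33, 439]);
translate([761, 179, 0]) cube([33, 33, 439]);
translate([358, 622, 0]) cube([33, 33, 439]);
translate([761, 622, 0]) cube([33, 33, 439]);
translate([358, 627, 462]) cube([436, 28, 468]);


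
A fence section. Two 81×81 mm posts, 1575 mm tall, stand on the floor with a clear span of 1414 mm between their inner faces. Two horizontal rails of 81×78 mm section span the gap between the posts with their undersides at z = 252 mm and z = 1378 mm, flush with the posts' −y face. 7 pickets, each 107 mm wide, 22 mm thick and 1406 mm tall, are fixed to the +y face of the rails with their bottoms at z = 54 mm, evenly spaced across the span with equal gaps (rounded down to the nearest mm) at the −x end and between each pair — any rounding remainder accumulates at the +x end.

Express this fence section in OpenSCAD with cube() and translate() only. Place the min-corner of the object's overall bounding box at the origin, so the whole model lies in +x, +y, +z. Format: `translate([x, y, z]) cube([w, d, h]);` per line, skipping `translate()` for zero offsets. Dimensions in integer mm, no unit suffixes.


cube([81, 81, 1575]);
translate([1495, 0, 0]) cube([81, 81, 1575]);
translate([81, 0, 252]) cube([1414, 81, 78]);
translate([81, 0, 1378]) cube([1414, 81, 78]);
translate([164, 81, 54]) cube([107, 22, 1406]);
translate([354, 81, 54]) cube([107, 22, 1406]);
translate([544, 81, 54]) cube([107, 22, 1406]);
translate([734, 81, 54]) cube([107, 22, 1406]);
translate([924, 81, 54]) cube([107, 22, 1406]);
translate([1114, 81, 54]) cube([107, 22, 1406]);
translate([1304, 81, 54]) cube([107, 22, 1406]);


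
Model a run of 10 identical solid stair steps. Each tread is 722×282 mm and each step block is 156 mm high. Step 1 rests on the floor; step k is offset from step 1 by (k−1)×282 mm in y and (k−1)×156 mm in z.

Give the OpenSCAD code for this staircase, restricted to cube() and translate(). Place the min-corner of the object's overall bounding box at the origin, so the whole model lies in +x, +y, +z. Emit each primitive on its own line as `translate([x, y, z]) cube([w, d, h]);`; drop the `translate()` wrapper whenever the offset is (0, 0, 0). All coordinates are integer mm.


cube([722, 282, 156]);
translate([0, 282, 156]) cube([722, 282, 156]);
translate([0, 564, 312]) cube([722, 282, 156]);
translate([0, 846, 468]) cube([722, 282, 156]);
translate([0, 1128, 624]) cube([722, 282, 156]);
translate([0, 1410, 780]) cube([722, 282, 156]);
translate([0, 1692, 936]) cube([722, 282, 156]);
translate([0, 1974, 1092]) cube([722, 282, 156]);
translate([0, 2256, 1248]) cube([722, 282, 156]);
translate([0, 2538, 1404]) cube([722, 282, 156]);


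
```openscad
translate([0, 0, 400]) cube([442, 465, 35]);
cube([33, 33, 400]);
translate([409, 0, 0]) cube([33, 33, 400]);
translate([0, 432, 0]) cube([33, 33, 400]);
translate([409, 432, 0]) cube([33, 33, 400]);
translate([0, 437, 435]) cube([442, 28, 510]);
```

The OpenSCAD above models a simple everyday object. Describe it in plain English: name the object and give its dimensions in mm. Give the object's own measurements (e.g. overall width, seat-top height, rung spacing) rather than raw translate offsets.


A chair. The seat is a 442×465×35 mm slab with its top at z = 435 mm, on four 33×33 mm corner legs (flush with the seat edges, standing on z = 0). A flat backrest 28 mm thick, 510 mm tall, spans the full seat width and rises from the seat top along its +y edge, rear face flush with the rear of the seat.


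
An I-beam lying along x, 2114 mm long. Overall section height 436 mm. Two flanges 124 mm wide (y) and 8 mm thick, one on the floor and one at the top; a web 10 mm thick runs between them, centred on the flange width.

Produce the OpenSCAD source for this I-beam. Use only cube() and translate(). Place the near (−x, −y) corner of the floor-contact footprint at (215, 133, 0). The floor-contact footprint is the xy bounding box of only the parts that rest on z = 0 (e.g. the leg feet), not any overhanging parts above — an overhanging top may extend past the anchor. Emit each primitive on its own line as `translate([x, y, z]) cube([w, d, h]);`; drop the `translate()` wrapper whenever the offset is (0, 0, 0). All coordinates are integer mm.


translate([215, 133, 0]) cube([2114, 124, 8]);
translate([215, 190, 8]) cube([2114, 10, 420]);
translate([215, 133, 428]) cube([2114, 124, 8]);


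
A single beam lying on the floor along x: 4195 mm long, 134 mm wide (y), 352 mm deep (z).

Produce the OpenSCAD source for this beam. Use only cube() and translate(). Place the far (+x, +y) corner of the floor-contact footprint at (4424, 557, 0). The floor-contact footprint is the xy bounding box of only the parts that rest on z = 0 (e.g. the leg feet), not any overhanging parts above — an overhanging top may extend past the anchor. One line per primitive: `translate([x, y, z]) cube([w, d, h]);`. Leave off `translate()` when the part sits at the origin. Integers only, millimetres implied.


translate([229, 423, 0]) cube([4195, 134, 352]);


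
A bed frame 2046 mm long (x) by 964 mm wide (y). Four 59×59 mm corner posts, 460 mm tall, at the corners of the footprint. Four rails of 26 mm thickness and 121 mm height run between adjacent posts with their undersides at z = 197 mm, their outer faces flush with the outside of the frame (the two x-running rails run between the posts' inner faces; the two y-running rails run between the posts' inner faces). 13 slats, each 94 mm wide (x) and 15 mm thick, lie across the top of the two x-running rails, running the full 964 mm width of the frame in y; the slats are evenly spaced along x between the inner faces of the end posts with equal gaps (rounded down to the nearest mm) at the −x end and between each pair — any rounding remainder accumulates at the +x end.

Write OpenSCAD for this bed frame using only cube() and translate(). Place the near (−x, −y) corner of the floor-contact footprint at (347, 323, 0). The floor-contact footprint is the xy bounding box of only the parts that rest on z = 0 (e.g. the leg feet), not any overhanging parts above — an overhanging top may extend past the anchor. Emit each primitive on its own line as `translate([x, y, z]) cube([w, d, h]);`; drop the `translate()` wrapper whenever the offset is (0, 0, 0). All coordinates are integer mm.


translate([347, 323, 0]) cube([59, 59, 460]);
translate([347, 1228, 0]) cube([59, 59, 460]);
translate([2334, 323, 0]) cube([59, 59, 460]);
translate([2334, 1228, 0]) cube([59, 59, 460]);
translate([406, 323, 197]) cube([1928, 26, 121]);
translate([406, 1261, 197]) cube([1928, 26, 121]);
translate([347, 382, 197]) cube([26, 846, 121]);
translate([2367, 382, 197]) cube([26, 846, 121]);
translate([456, 323, 318]) cube([94, 964, 15]);
translate([600, 323, 318]) cube([94, 964, 15]);
translate([744, 323, 318]) cube([94, 964, 15]);
translate([888, 323, 318]) cube([94, 964, 15]);
translate([1032, 323, 318]) cube([94, 964, 15]);
translate([1176, 323, 318]) cube([94, 964, 15]);
translate([1320, 323, 318]) cube([94, 964, 15]);
translate([1464, 323, 318]) cube([94, 964, 15]);
translate([1608, 323, 318]) cube([94, 964, 15]);
translate([1752, 323, 318]) cube([94, 964, 15]);
translate([1896, 323, 318]) cube([94, 964, 15]);
translate([2040, 323, 318]) cube([94, 964, 15]);
translate([2184, 323, 318]) cube([94, 964, 15]);


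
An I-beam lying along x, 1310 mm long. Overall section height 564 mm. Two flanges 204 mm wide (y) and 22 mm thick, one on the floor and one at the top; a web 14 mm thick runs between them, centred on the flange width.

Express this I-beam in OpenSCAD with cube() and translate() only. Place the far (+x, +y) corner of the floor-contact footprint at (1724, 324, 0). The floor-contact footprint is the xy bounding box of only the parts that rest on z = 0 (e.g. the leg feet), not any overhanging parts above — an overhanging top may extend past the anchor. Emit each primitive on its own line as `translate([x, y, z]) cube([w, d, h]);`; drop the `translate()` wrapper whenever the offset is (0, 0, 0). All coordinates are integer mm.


translate([414, 120, 0]) cube([1310, 204, 22]);
translate([414, 215, 22]) cube([1310, 14, 520]);
translate([414, 120, 542]) cube([1310, 204, 22]);


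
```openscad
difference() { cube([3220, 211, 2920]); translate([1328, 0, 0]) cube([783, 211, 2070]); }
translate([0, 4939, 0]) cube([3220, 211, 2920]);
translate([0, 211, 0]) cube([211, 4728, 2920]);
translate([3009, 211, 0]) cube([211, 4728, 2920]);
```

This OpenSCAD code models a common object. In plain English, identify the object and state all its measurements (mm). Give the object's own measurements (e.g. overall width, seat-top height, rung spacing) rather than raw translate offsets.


A single room: four walls, each 2920 mm tall and 211 mm thick, enclosing an outside footprint 3220×5150 mm (x × y), no floor or roof. The front and back walls (−y and +y sides) run the full x-width; the side walls fit between their inner faces. A door opening 783 mm wide and 2070 mm tall is cut through the front wall from the floor up, its −x edge 1328 mm from the wall's −x end.


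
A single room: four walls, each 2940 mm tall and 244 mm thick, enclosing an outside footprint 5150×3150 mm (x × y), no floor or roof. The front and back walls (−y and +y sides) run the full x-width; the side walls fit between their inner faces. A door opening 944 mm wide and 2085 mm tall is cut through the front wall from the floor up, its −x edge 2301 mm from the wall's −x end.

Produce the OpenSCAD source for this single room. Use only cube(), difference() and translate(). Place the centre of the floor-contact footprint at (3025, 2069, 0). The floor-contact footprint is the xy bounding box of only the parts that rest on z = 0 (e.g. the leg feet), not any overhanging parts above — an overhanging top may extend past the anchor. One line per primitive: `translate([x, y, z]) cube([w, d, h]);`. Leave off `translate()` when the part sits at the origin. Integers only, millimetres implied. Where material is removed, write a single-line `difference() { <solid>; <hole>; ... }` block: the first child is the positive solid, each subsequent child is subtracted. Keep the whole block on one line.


difference() { translate([450, 494, 0]) cube([5150, 244, 2940]); translate([2751, 494, 0]) cube([944, 244, 2085]); }
translate([450, 3400, 0]) cube([5150, 244, 2940]);
translate([450, 738, 0]) cube([244, 2662, 2940]);
translate([5356, 738, 0]) cube([244, 2662, 2940]);


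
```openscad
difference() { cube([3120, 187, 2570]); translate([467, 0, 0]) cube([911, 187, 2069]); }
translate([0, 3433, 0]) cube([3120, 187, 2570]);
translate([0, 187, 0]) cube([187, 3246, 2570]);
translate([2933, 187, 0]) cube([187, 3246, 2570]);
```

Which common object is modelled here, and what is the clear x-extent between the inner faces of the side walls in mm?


A single room. The interior width is 2746 mm.

Four walls enclosing a rectangle with a door in the front wall — a room. Outside width 3120 minus two 187 mm walls gives 2746 mm.


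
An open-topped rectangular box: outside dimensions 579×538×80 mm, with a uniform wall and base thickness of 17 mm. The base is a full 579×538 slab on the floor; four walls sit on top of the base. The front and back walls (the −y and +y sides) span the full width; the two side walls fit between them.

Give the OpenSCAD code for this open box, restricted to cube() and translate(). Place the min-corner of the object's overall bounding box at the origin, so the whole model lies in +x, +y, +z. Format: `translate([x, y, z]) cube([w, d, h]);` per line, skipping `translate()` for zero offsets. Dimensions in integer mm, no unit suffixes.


cube([579, 538, 17]);
translate([0, 0, 17]) cube([579, 17, 63]);
translate([0, 521, 17]) cube([579, 17, 63]);
translate([0, 17, 17]) cube([17, 504, 63]);
translate([562, 17, 17]) cube([17, 504, 63]);


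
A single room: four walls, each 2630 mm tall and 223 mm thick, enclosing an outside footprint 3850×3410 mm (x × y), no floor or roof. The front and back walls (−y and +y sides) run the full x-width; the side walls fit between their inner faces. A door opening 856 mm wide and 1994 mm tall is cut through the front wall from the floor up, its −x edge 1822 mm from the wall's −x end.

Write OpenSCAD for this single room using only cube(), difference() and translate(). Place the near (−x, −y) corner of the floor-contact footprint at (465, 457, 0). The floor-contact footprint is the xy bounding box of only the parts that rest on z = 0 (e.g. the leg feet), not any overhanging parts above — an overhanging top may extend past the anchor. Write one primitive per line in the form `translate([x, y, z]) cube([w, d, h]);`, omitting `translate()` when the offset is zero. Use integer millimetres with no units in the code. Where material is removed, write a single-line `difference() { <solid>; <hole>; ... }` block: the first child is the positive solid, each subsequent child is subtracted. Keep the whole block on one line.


difference() { translate([465, 457, 0]) cube([3850, 223, 2630]); translate([2287, 457, 0]) cube([856, 223, 1994]); }
translate([465, 3644, 0]) cube([3850, 223, 2630]);
translate([465, 680, 0]) cube([223, 2964, 2630]);
translate([4092, 680, 0]) cube([223, 2964, 2630]);


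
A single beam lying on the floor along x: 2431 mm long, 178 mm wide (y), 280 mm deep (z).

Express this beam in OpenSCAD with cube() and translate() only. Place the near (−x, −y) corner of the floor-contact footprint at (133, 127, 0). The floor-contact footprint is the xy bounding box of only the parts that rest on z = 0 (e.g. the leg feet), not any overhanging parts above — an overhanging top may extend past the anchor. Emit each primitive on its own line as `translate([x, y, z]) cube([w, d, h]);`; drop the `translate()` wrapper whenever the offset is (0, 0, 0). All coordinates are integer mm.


translate([133, 127, 0]) cube([2431, 178, 280]);


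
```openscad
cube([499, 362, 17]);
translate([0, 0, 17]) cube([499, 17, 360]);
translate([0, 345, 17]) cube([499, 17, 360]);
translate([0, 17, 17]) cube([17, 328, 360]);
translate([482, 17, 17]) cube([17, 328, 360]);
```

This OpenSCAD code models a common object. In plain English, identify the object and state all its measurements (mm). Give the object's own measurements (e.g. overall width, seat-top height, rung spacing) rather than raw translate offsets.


An open-topped rectangular box: outside dimensions 499×362×377 mm, with a uniform wall and base thickness of 17 mm. The base is a full 499×362 slab on the floor; four walls sit on top of the base. The front and back walls (the −y and +y sides) span the full width; the two side walls fit between them.


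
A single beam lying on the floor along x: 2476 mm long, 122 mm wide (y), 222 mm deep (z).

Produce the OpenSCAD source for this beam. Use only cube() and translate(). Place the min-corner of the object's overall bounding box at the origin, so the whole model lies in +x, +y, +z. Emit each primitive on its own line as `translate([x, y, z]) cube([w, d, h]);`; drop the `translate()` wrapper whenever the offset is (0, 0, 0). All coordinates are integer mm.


cube([2476, 122, 222]);


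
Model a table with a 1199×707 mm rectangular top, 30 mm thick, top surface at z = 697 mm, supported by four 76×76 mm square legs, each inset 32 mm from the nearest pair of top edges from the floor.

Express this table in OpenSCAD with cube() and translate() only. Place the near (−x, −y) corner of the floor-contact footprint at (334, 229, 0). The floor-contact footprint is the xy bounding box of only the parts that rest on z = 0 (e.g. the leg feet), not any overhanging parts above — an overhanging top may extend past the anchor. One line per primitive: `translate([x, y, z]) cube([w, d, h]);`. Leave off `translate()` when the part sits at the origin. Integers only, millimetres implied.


translate([302, 197, 667]) cube([1199, 707, 30]);
translate([334, 229, 0]) cube([76, 76, 667]);
translate([1393, 229, 0]) cube([76, 76, 667]);
translate([334, 796, 0]) cube([76, 76, 667]);
translate([1393, 796, 0]) cube([76, 76, 667]);


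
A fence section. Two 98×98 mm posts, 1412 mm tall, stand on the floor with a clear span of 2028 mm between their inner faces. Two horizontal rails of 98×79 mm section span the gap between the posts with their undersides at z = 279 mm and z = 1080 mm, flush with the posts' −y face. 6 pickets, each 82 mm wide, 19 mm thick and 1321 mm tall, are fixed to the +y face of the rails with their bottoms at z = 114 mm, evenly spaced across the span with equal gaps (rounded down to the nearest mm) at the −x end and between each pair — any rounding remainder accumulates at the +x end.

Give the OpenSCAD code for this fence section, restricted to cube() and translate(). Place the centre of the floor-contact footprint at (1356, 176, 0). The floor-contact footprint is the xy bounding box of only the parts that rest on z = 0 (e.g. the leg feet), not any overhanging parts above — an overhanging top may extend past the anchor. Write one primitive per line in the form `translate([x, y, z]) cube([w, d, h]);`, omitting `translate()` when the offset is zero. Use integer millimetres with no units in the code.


translate([244, 127, 0]) cube([98, 98, 1412]);
translate([2370, 127, 0]) cube([98, 98, 1412]);
translate([342, 127, 279]) cube([2028, 98, 79]);
translate([342, 127, 1080]) cube([2028, 98, 79]);
translate([561, 225, 114]) cube([82, 19, 1321]);
translate([862, 225, 114]) cube([82, 19, 1321]);
translate([1163, 225, 114]) cube([82, 19, 1321]);
translate([1464, 225, 114]) cube([82, 19, 1321]);
translate([1765, 225, 114]) cube([82, 19, 1321]);
translate([2066, 225, 114]) cube([82, 19, 1321]);


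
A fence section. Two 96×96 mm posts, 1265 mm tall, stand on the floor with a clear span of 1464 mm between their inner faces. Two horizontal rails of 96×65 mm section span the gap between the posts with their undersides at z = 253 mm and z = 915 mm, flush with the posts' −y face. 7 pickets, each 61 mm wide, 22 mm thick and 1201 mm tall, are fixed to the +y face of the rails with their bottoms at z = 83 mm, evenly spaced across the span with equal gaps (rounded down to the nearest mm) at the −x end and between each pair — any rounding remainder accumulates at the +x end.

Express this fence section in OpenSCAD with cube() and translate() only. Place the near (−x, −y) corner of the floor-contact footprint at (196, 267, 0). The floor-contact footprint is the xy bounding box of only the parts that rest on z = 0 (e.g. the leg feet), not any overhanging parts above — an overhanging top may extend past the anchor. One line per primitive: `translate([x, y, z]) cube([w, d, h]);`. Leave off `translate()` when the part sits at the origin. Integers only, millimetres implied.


translate([196, 267, 0]) cube([96, 96, 1265]);
translate([1756, 267, 0]) cube([96, 96, 1265]);
translate([292, 267, 253]) cube([1464, 96, 65]);
translate([292, 267, 915]) cube([1464, 96, 65]);
translate([421, 363, 83]) cube([61, 22, 1201]);
translate([611, 363, 83]) cube([61, 22, 1201]);
translate([801, 363, 83]) cube([61, 22, 1201]);
translate([991, 363, 83]) cube([61, 22, 1201]);
translate([1181, 363, 83]) cube([61, 22, 1201]);
translate([1371, 363, 83]) cube([61, 22, 1201]);
translate([1561, 363, 83]) cube([61, 22, 1201]);


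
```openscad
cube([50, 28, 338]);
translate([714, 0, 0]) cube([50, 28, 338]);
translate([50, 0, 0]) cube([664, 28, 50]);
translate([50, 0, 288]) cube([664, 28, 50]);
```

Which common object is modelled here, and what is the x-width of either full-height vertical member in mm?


A picture frame. The border width is 50 mm.

Four thin pieces enclosing a rectangular opening — a picture frame. The two full-height stiles are 338 mm tall; the top rail sits at z = 288 and is 50 mm tall, so the border above the opening is 338 − 288 = 50 mm, matching the stile x-width.


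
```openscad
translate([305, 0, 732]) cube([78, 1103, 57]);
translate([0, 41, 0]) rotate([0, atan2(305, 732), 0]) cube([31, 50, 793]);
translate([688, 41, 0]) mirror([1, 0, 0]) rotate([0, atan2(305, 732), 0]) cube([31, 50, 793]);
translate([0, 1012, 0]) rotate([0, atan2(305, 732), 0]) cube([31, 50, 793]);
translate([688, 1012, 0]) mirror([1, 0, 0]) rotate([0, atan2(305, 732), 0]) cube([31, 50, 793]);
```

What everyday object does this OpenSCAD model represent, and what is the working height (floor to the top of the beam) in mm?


A sawhorse. The overall height is 789 mm.

A beam across two mirrored pairs of raked legs — a sawhorse. The beam's underside is at z = 732 (matching the legs' vertical rise in atan2(305, 732)) and the beam is 57 mm tall, so its top is at 732 + 57 = 789 mm. The raked legs top out at the beam's underside, so that is the highest point.


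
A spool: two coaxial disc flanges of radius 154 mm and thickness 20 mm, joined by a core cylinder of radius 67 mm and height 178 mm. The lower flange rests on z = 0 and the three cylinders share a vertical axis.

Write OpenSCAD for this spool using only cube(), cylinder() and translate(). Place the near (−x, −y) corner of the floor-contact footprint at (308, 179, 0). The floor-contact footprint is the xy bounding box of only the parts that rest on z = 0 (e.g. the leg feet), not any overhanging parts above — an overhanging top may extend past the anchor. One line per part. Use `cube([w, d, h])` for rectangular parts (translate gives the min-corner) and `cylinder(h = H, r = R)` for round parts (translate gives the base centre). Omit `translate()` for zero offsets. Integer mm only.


translate([462, 333, 0]) cylinder(h = 20, r = 154);
translate([462, 333, 20]) cylinder(h = 178, r = 67);
translate([462, 333, 198]) cylinder(h = 20, r = 154);


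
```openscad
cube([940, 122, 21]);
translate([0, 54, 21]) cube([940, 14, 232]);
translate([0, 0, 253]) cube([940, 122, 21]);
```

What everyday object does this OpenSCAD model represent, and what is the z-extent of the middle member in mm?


An I-beam. The web height is 232 mm.

Two wide flanges with a thin centred web — an I-beam. Overall 274 mm minus two 21 mm flanges gives a web of 274 − 2·21 = 232 mm.


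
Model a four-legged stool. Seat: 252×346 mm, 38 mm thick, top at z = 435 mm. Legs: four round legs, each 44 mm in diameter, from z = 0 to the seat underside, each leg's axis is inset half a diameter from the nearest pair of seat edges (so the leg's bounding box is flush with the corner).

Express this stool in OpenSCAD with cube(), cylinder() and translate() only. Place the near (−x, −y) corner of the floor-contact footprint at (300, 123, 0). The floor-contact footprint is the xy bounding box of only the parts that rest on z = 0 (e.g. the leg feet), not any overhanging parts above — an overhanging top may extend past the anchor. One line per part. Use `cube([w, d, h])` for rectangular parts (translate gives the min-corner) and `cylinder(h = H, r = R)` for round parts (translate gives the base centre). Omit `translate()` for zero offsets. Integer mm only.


translate([300, 123, 397]) cube([252, 346, 38]);
translate([322, 145, 0]) cylinder(h = 397, r = 22);
translate([530, 145, 0]) cylinder(h = 397, r = 22);
translate([322, 447, 0]) cylinder(h = 397, r = 22);
translate([530, 447, 0]) cylinder(h = 397, r = 22);


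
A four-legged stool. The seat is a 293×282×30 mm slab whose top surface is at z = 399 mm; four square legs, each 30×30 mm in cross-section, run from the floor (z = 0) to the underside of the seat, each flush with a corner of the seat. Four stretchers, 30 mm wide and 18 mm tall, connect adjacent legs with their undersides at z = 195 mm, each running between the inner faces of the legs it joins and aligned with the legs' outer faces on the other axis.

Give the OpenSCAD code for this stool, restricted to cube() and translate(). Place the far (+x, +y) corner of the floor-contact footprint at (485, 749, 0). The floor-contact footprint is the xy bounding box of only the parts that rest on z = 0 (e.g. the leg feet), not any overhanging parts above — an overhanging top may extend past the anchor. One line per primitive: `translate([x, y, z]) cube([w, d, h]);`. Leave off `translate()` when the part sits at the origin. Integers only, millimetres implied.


translate([192, 467, 369]) cube([293, 282, 30]);
translate([192, 467, 0]) cube([30, 30, 369]);
translate([455, 467, 0]) cube([30, 30, 369]);
translate([192, 719, 0]) cube([30, 30, 369]);
translate([455, 719, 0]) cube([30, 30, 369]);
translate([222, 467, 195]) cube([233, 30, 18]);
translate([222, 719, 195]) cube([233, 30, 18]);
translate([192, 497, 195]) cube([30, 222, 18]);
translate([455, 497, 195]) cube([30, 222, 18]);


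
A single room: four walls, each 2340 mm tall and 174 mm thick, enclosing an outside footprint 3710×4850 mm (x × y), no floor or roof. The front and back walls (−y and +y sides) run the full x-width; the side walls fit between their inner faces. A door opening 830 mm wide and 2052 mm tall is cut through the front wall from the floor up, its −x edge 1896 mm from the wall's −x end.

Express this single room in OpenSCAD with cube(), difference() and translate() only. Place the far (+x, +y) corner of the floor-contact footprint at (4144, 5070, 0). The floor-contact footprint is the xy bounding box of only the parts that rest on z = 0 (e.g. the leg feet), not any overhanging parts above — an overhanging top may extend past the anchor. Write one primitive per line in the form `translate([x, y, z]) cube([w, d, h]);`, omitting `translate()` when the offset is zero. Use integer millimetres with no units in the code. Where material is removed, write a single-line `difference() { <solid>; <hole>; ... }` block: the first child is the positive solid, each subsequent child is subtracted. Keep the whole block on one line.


difference() { translate([434, 220, 0]) cube([3710, 174, 2340]); translate([2330, 220, 0]) cube([830, 174, 2052]); }
translate([434, 4896, 0]) cube([3710, 174, 2340]);
translate([434, 394, 0]) cube([174, 4502, 2340]);
translate([3970, 394, 0]) cube([174, 4502, 2340]);


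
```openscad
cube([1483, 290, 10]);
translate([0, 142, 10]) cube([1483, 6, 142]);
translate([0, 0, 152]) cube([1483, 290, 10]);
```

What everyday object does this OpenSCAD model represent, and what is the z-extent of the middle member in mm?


An I-beam. The web height is 142 mm.

Two wide flanges with a thin centred web — an I-beam. Overall 162 mm minus two 10 mm flanges gives a web of 162 − 2·10 = 142 mm.
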